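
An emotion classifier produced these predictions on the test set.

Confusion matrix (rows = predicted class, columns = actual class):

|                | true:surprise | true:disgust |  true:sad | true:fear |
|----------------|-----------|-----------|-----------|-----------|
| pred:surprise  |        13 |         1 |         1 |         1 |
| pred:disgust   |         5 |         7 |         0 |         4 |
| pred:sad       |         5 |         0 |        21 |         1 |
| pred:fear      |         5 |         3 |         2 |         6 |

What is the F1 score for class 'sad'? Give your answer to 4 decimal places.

F1 score = 2·TP/(2·TP+FP+FN).
sad: TP=21, FP=5+0+1=6, FN=1+0+2=3 → 42/51 = 0.82353

0.8235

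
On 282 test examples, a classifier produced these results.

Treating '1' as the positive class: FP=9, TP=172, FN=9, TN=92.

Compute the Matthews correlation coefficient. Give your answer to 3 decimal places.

0.861

MCC = (TP·TN − FP·FN) / √((TP+FP)(TP+FN)(TN+FP)(TN+FN))
Numerator = 172·92 − 9·9 = 15743
Denominator = √(181·181·101·101) = √334194961 = 18281.0000
MCC = 15743 / 18281.0000 = 0.861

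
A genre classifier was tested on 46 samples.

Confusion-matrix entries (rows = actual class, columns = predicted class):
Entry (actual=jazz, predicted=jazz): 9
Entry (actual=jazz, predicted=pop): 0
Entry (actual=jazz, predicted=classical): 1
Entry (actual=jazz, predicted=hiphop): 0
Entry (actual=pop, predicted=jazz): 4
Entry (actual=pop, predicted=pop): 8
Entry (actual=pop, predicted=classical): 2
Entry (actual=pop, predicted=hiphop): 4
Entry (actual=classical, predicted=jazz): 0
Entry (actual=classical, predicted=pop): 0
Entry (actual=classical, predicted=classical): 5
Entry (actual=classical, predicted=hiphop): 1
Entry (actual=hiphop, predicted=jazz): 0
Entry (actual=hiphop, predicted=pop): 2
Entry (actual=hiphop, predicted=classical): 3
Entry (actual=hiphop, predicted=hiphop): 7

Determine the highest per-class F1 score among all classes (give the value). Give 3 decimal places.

Per-class F1 score (2·TP/(2·TP+FP+FN)):
  jazz: TP=9, FP=4+0+0=4, FN=0+1+0=1 → 18/23 = 0.7826
  pop: TP=8, FP=0+0+2=2, FN=4+2+4=10 → 16/28 = 0.5714
  classical: TP=5, FP=1+2+3=6, FN=0+0+1=1 → 10/17 = 0.5882
  hiphop: TP=7, FP=0+4+1=5, FN=0+2+3=5 → 14/24 = 0.5833
Highest is class 'jazz' with F1 score = 0.783.

0.783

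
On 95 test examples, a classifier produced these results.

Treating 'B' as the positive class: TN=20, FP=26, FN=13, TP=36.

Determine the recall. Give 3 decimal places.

Recall = TP/(TP+FN) = 36/(36+13) = 36/49 = 0.735

0.735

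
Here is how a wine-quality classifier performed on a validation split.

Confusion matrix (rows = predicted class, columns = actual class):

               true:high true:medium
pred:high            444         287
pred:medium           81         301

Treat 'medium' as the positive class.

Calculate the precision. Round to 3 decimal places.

0.788

Precision = TP/(TP+FP) = 301/(301+81) = 301/382 = 0.788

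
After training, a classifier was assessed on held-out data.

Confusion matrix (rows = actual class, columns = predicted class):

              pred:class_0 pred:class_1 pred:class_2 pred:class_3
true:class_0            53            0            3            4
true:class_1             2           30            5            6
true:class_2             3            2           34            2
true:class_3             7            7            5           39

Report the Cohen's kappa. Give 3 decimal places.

Observed agreement pₒ = trace/N = 156/202 = 0.7723
Expected agreement pₑ = Σ (rowᵢ·colᵢ)/N² = (60·65 + 43·39 + 41·47 + 58·51)/202² = 0.2564
κ = (pₒ − pₑ)/(1 − pₑ) = (0.7723 − 0.2564)/(1 − 0.2564) = 0.694

0.694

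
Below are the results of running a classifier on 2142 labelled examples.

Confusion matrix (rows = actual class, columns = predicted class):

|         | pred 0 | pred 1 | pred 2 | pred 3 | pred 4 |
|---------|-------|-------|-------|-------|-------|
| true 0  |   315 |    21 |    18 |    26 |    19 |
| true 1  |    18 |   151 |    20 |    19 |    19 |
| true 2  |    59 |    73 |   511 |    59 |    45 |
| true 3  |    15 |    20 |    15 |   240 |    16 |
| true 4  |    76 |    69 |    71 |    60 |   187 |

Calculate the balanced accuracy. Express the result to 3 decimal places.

Balanced accuracy = mean of per-class recall.
  0: recall = 315/399 = 0.7895
  1: recall = 151/227 = 0.6652
  2: recall = 511/747 = 0.6841
  3: recall = 240/306 = 0.7843
  4: recall = 187/463 = 0.4039
Mean = (0.7895 + 0.6652 + 0.6841 + 0.7843 + 0.4039) / 5 = 0.665

0.665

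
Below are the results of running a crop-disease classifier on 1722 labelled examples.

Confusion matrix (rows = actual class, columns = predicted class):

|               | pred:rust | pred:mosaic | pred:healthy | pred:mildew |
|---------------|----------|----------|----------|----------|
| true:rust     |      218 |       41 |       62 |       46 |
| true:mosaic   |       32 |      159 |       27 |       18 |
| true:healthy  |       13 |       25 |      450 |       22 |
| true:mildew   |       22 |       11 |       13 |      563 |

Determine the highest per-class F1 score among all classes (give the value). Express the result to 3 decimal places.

0.895

Per-class F1 score (2·TP/(2·TP+FP+FN)):
  rust: TP=218, FP=32+13+22=67, FN=41+62+46=149 → 436/652 = 0.6687
  mosaic: TP=159, FP=41+25+11=77, FN=32+27+18=77 → 318/472 = 0.6737
  healthy: TP=450, FP=62+27+13=102, FN=13+25+22=60 → 900/1062 = 0.8475
  mildew: TP=563, FP=46+18+22=86, FN=22+11+13=46 → 1126/1258 = 0.8951
Highest is class 'mildew' with F1 score = 0.895.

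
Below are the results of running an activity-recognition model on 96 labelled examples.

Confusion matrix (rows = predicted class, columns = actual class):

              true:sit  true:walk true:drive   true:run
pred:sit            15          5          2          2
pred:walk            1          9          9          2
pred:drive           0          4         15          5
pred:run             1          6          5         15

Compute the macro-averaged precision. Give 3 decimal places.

0.559

Per-class precision (TP/(TP+FP)):
  sit: TP=15, FP=5+2+2=9 → 15/24 = 0.6250
  walk: TP=9, FP=1+9+2=12 → 9/21 = 0.4286
  drive: TP=15, FP=0+4+5=9 → 15/24 = 0.6250
  run: TP=15, FP=1+6+5=12 → 15/27 = 0.5556
Macro-precision = mean = (0.6250 + 0.4286 + 0.6250 + 0.5556) / 4 = 0.559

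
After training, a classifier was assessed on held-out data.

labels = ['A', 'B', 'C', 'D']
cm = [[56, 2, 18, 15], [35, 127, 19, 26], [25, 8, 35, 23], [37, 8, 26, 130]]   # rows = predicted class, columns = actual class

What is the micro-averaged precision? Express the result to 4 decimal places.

0.5898

Micro-averaging pools counts across classes: ΣTP=348, ΣFP=242, ΣFN=242.
Micro-precision = TP/(TP+FP) on pooled counts = 0.5898 (equals overall accuracy in single-label multiclass).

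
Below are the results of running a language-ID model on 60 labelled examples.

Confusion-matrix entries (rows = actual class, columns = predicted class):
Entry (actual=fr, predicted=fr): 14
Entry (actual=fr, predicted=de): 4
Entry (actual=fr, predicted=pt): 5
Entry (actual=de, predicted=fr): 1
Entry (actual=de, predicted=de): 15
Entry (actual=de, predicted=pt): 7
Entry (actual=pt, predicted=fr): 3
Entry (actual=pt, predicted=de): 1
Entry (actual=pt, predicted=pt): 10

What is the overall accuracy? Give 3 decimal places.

0.650

Accuracy = trace / total = (14+15+10=39) / 60 = 39/60 = 0.650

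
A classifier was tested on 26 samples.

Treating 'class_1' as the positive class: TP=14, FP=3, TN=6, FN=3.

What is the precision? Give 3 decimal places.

0.824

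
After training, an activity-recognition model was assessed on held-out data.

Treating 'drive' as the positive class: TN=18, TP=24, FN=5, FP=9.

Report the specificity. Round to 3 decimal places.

0.667

Specificity = TN/(TN+FP) = 18/(18+9) = 0.667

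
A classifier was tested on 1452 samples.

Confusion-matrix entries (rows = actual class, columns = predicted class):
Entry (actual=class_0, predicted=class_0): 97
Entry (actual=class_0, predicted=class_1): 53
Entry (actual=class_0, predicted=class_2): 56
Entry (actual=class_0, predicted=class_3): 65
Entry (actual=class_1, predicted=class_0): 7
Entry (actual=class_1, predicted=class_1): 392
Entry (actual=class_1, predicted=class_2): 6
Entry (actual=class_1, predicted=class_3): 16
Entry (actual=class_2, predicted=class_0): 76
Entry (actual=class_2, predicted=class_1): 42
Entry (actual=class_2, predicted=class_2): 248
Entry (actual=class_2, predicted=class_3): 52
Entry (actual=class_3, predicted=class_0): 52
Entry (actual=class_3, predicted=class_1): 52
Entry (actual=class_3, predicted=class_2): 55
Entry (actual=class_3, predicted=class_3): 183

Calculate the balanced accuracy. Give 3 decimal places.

0.604

Balanced accuracy = mean of per-class recall.
  class_0: recall = 97/271 = 0.3579
  class_1: recall = 392/421 = 0.9311
  class_2: recall = 248/418 = 0.5933
  class_3: recall = 183/342 = 0.5351
Mean = (0.3579 + 0.9311 + 0.5933 + 0.5351) / 4 = 0.604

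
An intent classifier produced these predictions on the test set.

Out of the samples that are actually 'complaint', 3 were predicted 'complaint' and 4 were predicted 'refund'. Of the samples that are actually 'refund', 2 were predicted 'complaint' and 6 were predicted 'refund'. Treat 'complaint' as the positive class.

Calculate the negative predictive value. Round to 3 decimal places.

0.600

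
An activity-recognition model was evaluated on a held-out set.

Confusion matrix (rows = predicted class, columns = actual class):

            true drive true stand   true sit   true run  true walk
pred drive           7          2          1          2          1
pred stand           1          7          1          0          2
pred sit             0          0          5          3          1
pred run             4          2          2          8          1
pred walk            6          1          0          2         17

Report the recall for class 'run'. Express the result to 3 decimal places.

0.533

Treat 'run' as positive and all other classes as negative.
recall = TP/(TP+FN).
run: TP=8, FN=2+0+3+2=7 → 8/15 = 0.5333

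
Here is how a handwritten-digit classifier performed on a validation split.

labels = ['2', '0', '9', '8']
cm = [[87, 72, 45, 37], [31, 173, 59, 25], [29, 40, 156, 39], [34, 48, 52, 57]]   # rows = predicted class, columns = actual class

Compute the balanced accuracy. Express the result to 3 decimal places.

Balanced accuracy = mean of per-class recall.
  2: recall = 87/181 = 0.4807
  0: recall = 173/333 = 0.5195
  9: recall = 156/312 = 0.5000
  8: recall = 57/158 = 0.3608
Mean = (0.4807 + 0.5195 + 0.5000 + 0.3608) / 4 = 0.465

0.465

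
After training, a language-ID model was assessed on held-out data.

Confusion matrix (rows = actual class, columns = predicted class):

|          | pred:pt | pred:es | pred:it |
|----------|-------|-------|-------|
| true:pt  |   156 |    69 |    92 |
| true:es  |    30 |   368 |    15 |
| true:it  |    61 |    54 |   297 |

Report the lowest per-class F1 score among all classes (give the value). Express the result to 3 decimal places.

0.553

Per-class F1 score (2·TP/(2·TP+FP+FN)):
  pt: TP=156, FP=30+61=91, FN=69+92=161 → 312/564 = 0.5532
  es: TP=368, FP=69+54=123, FN=30+15=45 → 736/904 = 0.8142
  it: TP=297, FP=92+15=107, FN=61+54=115 → 594/816 = 0.7279
Lowest is class 'pt' with F1 score = 0.553.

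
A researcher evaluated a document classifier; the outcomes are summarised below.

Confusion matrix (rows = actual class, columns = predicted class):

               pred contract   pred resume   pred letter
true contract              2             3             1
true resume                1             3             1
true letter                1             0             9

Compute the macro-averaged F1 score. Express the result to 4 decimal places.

0.6009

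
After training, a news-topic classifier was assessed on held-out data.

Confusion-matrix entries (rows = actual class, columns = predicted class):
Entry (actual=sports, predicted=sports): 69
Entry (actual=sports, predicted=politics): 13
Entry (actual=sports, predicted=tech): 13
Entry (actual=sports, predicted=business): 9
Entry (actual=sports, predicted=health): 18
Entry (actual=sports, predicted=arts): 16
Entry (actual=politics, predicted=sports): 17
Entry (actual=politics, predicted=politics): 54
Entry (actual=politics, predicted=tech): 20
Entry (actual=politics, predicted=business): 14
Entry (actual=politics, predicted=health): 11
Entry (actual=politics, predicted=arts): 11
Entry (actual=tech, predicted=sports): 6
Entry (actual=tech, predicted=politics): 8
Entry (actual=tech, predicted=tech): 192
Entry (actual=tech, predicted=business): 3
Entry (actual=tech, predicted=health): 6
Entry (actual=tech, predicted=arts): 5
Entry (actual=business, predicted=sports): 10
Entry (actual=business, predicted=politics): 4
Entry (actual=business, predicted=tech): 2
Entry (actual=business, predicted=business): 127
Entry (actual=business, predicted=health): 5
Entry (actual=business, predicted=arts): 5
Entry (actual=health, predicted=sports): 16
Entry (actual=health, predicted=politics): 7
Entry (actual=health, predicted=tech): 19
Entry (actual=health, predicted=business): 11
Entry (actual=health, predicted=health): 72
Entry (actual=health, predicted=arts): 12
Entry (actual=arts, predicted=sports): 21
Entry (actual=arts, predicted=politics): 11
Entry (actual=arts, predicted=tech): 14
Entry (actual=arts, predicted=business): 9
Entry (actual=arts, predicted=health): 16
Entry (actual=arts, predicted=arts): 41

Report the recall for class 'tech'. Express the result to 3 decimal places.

0.873

One-vs-rest for 'tech': TP = diagonal; FP = other classes predicted 'tech'; FN = 'tech' predicted as other.
recall = TP/(TP+FN).
tech: TP=192, FN=6+8+3+6+5=28 → 192/220 = 0.8727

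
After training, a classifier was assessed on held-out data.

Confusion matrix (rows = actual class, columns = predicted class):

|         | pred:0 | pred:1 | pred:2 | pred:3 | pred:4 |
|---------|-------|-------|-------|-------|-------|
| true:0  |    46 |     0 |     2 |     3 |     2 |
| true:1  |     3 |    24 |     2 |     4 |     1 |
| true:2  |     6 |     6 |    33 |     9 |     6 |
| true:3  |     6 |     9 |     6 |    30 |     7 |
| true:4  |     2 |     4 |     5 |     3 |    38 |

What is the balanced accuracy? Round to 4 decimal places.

Balanced accuracy = mean of per-class recall.
  0: recall = 46/53 = 0.86792
  1: recall = 24/34 = 0.70588
  2: recall = 33/60 = 0.55000
  3: recall = 30/58 = 0.51724
  4: recall = 38/52 = 0.73077
Mean = (0.86792 + 0.70588 + 0.55000 + 0.51724 + 0.73077) / 5 = 0.6744

0.6744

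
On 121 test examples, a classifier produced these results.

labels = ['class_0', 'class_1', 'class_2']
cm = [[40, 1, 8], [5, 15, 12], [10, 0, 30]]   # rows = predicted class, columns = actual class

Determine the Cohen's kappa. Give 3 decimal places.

Observed agreement pₒ = trace/N = 85/121 = 0.7025
Expected agreement pₑ = Σ (rowᵢ·colᵢ)/N² = (55·49 + 16·32 + 50·40)/121² = 0.3556
κ = (pₒ − pₑ)/(1 − pₑ) = (0.7025 − 0.3556)/(1 − 0.3556) = 0.538

0.538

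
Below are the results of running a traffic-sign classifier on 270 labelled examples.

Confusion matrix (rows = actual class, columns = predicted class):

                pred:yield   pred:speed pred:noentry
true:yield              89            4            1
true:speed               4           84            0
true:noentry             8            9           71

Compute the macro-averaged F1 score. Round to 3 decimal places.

Per-class F1 score (2·TP/(2·TP+FP+FN)):
  yield: TP=89, FP=4+8=12, FN=4+1=5 → 178/195 = 0.9128
  speed: TP=84, FP=4+9=13, FN=4+0=4 → 168/185 = 0.9081
  noentry: TP=71, FP=1+0=1, FN=8+9=17 → 142/160 = 0.8875
Macro-F1 score = mean = (0.9128 + 0.9081 + 0.8875) / 3 = 0.903

0.903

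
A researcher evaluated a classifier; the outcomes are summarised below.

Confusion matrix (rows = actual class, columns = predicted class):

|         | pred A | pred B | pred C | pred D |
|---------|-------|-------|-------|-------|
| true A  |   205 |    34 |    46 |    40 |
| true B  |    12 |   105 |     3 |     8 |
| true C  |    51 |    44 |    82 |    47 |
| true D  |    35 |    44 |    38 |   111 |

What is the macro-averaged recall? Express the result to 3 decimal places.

0.576

Per-class recall (TP/(TP+FN)):
  A: TP=205, FN=34+46+40=120 → 205/325 = 0.6308
  B: TP=105, FN=12+3+8=23 → 105/128 = 0.8203
  C: TP=82, FN=51+44+47=142 → 82/224 = 0.3661
  D: TP=111, FN=35+44+38=117 → 111/228 = 0.4868
Macro-recall = mean = (0.6308 + 0.8203 + 0.3661 + 0.4868) / 4 = 0.576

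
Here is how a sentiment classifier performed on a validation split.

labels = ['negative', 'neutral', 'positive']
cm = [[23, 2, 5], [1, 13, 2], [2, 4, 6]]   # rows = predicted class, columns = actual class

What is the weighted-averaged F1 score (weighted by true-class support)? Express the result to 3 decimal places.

0.719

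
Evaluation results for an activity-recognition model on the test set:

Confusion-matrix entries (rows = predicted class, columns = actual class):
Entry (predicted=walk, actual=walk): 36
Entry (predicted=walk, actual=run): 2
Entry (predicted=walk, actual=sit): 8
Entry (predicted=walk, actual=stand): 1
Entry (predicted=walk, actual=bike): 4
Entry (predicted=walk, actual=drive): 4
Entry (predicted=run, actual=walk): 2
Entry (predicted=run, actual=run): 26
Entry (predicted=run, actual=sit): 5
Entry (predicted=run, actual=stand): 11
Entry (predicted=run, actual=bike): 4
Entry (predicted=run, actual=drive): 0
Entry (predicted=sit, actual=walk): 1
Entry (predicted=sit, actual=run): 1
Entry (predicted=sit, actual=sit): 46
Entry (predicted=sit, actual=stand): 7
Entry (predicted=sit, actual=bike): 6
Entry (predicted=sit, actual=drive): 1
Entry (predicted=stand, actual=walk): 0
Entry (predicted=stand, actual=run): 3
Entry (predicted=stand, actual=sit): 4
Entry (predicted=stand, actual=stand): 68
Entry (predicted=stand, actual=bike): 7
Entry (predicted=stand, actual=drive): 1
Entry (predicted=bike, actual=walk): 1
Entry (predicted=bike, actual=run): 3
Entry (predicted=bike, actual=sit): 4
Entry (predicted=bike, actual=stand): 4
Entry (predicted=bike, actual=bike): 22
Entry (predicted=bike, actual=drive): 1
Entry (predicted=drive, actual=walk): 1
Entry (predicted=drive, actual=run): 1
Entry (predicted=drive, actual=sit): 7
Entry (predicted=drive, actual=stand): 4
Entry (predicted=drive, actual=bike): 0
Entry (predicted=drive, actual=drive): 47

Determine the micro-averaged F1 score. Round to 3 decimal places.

Micro-averaging pools counts across classes: ΣTP=245, ΣFP=98, ΣFN=98.
Micro-F1 score = 2·TP/(2·TP+FP+FN) on pooled counts = 0.714 (equals overall accuracy in single-label multiclass).

0.714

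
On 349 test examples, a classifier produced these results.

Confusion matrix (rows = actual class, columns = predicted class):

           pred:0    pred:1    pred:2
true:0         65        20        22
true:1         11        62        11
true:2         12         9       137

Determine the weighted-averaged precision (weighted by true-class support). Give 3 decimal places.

0.755

Per-class precision (TP/(TP+FP)):
  0: TP=65, FP=11+12=23 → 65/88 = 0.7386
  1: TP=62, FP=20+9=29 → 62/91 = 0.6813
  2: TP=137, FP=22+11=33 → 137/170 = 0.8059
Weighted-precision = Σ (supportᵢ/N)·precisionᵢ with N=349: (107/349)·0.7386 + (84/349)·0.6813 + (158/349)·0.8059 = 0.755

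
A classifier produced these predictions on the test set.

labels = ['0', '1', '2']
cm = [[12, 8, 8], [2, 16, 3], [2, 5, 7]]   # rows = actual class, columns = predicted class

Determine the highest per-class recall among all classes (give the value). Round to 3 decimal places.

0.762

Per-class recall (TP/(TP+FN)):
  0: TP=12, FN=8+8=16 → 12/28 = 0.4286
  1: TP=16, FN=2+3=5 → 16/21 = 0.7619
  2: TP=7, FN=2+5=7 → 7/14 = 0.5000
Highest is class '1' with recall = 0.762.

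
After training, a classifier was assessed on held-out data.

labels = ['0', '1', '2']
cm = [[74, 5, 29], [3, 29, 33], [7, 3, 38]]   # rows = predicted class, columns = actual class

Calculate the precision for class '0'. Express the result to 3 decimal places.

0.685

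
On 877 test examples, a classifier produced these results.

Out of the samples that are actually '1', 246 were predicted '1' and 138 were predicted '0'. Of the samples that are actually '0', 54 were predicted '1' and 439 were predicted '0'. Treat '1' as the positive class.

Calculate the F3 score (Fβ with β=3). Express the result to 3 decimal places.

0.655

Fβ = (1+β²)·TP / ((1+β²)·TP + β²·FN + FP), with β²=9
= 10·246 / (10·246 + 9·138 + 54) = 0.655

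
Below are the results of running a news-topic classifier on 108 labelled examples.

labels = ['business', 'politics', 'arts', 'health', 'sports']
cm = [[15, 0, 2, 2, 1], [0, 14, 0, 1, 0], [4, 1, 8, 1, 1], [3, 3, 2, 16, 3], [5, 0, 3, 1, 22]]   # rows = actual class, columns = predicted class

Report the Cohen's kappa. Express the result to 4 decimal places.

0.6137

Observed agreement pₒ = trace/N = 75/108 = 0.69444
Expected agreement pₑ = Σ (rowᵢ·colᵢ)/N² = (20·27 + 15·18 + 15·15 + 27·21 + 31·27)/108² = 0.20910
κ = (pₒ − pₑ)/(1 − pₑ) = (0.69444 − 0.20910)/(1 − 0.20910) = 0.6137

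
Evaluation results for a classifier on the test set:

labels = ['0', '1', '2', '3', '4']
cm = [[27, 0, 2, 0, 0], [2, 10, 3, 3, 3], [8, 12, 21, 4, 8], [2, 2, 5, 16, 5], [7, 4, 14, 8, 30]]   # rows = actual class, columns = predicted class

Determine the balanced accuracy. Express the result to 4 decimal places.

0.5626

Balanced accuracy = mean of per-class recall.
  0: recall = 27/29 = 0.93103
  1: recall = 10/21 = 0.47619
  2: recall = 21/53 = 0.39623
  3: recall = 16/30 = 0.53333
  4: recall = 30/63 = 0.47619
Mean = (0.93103 + 0.47619 + 0.39623 + 0.53333 + 0.47619) / 5 = 0.5626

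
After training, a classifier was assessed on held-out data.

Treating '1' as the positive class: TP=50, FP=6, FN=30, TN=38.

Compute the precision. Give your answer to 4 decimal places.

0.8929

Precision = TP/(TP+FP) = 50/(50+6) = 50/56 = 0.8929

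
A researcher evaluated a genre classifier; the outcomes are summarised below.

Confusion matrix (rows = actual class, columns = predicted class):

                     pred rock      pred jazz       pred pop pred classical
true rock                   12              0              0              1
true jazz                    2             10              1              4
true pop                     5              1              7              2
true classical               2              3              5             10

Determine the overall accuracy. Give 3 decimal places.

0.600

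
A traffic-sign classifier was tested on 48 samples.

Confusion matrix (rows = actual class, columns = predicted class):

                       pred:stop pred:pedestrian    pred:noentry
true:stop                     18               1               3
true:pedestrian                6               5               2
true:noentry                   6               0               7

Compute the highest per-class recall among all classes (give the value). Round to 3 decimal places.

0.818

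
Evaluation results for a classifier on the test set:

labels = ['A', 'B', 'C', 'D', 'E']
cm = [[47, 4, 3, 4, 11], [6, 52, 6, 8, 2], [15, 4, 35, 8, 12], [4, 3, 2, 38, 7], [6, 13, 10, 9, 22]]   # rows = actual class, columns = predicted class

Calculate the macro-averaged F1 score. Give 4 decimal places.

0.5771

Per-class F1 score (2·TP/(2·TP+FP+FN)):
  A: TP=47, FP=6+15+4+6=31, FN=4+3+4+11=22 → 94/147 = 0.63946
  B: TP=52, FP=4+4+3+13=24, FN=6+6+8+2=22 → 104/150 = 0.69333
  C: TP=35, FP=3+6+2+10=21, FN=15+4+8+12=39 → 70/130 = 0.53846
  D: TP=38, FP=4+8+8+9=29, FN=4+3+2+7=16 → 76/121 = 0.62810
  E: TP=22, FP=11+2+12+7=32, FN=6+13+10+9=38 → 44/114 = 0.38596
Macro-F1 score = mean = (0.63946 + 0.69333 + 0.53846 + 0.62810 + 0.38596) / 5 = 0.5771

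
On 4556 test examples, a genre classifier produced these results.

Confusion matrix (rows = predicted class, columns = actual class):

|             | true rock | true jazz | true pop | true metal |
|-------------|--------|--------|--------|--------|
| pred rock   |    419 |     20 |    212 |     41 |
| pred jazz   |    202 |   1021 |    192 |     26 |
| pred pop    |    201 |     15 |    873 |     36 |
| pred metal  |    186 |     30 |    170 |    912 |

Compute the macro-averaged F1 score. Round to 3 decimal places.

Per-class F1 score (2·TP/(2·TP+FP+FN)):
  rock: TP=419, FP=20+212+41=273, FN=202+201+186=589 → 838/1700 = 0.4929
  jazz: TP=1021, FP=202+192+26=420, FN=20+15+30=65 → 2042/2527 = 0.8081
  pop: TP=873, FP=201+15+36=252, FN=212+192+170=574 → 1746/2572 = 0.6788
  metal: TP=912, FP=186+30+170=386, FN=41+26+36=103 → 1824/2313 = 0.7886
Macro-F1 score = mean = (0.4929 + 0.8081 + 0.6788 + 0.7886) / 4 = 0.692

0.692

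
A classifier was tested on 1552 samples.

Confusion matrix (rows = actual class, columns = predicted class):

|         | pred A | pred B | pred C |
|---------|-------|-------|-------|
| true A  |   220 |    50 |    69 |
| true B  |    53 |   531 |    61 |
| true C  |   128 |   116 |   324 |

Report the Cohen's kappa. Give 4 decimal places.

Observed agreement pₒ = trace/N = 1075/1552 = 0.69265
Expected agreement pₑ = Σ (rowᵢ·colᵢ)/N² = (339·401 + 645·697 + 568·454)/1552² = 0.35014
κ = (pₒ − pₑ)/(1 − pₑ) = (0.69265 − 0.35014)/(1 − 0.35014) = 0.5271

0.5271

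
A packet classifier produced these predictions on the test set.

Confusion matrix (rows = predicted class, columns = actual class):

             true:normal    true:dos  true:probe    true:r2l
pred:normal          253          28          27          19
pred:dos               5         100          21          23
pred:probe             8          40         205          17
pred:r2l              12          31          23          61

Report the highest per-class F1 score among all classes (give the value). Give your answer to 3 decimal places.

Per-class F1 score (2·TP/(2·TP+FP+FN)):
  normal: TP=253, FP=28+27+19=74, FN=5+8+12=25 → 506/605 = 0.8364
  dos: TP=100, FP=5+21+23=49, FN=28+40+31=99 → 200/348 = 0.5747
  probe: TP=205, FP=8+40+17=65, FN=27+21+23=71 → 410/546 = 0.7509
  r2l: TP=61, FP=12+31+23=66, FN=19+23+17=59 → 122/247 = 0.4939
Highest is class 'normal' with F1 score = 0.836.

0.836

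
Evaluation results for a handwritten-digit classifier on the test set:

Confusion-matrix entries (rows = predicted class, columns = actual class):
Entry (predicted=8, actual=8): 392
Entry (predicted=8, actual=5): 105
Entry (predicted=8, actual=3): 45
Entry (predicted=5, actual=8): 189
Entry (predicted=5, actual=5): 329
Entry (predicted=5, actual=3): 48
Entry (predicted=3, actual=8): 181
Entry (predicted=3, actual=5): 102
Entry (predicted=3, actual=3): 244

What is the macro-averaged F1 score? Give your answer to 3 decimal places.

0.588

Per-class F1 score (2·TP/(2·TP+FP+FN)):
  8: TP=392, FP=105+45=150, FN=189+181=370 → 784/1304 = 0.6012
  5: TP=329, FP=189+48=237, FN=105+102=207 → 658/1102 = 0.5971
  3: TP=244, FP=181+102=283, FN=45+48=93 → 488/864 = 0.5648
Macro-F1 score = mean = (0.6012 + 0.5971 + 0.5648) / 3 = 0.588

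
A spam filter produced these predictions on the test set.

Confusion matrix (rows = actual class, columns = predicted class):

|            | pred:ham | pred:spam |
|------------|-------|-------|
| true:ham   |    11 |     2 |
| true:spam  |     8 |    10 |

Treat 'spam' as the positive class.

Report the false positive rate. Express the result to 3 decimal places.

FPR = FP/(FP+TN) = 2/(2+11) = 0.154

0.154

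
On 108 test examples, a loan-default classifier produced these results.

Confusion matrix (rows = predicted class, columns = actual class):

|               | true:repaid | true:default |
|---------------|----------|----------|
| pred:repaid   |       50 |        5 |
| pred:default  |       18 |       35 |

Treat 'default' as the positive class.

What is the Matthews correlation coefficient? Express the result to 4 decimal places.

0.5895

MCC = (TP·TN − FP·FN) / √((TP+FP)(TP+FN)(TN+FP)(TN+FN))
Numerator = 35·50 − 18·5 = 1660
Denominator = √(53·40·68·55) = √7928800 = 2815.8125
MCC = 1660 / 2815.8125 = 0.5895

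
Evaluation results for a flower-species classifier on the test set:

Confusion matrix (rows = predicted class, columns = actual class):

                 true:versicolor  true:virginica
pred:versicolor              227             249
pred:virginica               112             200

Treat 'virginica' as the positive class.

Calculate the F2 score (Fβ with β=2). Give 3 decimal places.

Fβ = (1+β²)·TP / ((1+β²)·TP + β²·FN + FP), with β²=4
= 5·200 / (5·200 + 4·249 + 112) = 0.474

0.474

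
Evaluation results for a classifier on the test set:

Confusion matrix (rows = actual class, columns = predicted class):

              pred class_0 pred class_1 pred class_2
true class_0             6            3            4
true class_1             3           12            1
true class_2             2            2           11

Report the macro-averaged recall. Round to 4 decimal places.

0.6483

Per-class recall (TP/(TP+FN)):
  class_0: TP=6, FN=3+4=7 → 6/13 = 0.46154
  class_1: TP=12, FN=3+1=4 → 12/16 = 0.75000
  class_2: TP=11, FN=2+2=4 → 11/15 = 0.73333
Macro-recall = mean = (0.46154 + 0.75000 + 0.73333) / 3 = 0.6483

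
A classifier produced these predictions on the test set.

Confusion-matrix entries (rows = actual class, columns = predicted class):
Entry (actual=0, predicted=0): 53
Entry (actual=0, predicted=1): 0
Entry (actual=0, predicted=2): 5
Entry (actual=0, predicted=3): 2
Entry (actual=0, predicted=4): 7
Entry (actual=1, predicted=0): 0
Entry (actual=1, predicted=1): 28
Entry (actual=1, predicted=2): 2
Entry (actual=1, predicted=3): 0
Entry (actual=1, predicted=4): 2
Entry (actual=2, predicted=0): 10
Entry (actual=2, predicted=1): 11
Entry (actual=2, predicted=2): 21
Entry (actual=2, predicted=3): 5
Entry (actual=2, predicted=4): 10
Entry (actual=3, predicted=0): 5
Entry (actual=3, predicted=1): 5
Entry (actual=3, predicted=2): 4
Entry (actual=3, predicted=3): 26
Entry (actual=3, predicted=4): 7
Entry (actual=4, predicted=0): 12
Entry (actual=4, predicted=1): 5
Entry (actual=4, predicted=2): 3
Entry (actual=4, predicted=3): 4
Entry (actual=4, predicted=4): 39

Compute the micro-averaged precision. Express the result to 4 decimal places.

Micro-averaging pools counts across classes: ΣTP=167, ΣFP=99, ΣFN=99.
Micro-precision = TP/(TP+FP) on pooled counts = 0.6278 (equals overall accuracy in single-label multiclass).

0.6278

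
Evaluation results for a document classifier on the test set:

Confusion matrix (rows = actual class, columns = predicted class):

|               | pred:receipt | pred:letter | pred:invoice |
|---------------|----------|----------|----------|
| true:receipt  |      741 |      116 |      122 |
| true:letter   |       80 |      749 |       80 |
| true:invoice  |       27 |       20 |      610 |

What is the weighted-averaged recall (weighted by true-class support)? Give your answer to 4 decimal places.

Per-class recall (TP/(TP+FN)):
  receipt: TP=741, FN=116+122=238 → 741/979 = 0.75689
  letter: TP=749, FN=80+80=160 → 749/909 = 0.82398
  invoice: TP=610, FN=27+20=47 → 610/657 = 0.92846
Weighted-recall = Σ (supportᵢ/N)·recallᵢ with N=2545: (979/2545)·0.75689 + (909/2545)·0.82398 + (657/2545)·0.92846 = 0.8251

0.8251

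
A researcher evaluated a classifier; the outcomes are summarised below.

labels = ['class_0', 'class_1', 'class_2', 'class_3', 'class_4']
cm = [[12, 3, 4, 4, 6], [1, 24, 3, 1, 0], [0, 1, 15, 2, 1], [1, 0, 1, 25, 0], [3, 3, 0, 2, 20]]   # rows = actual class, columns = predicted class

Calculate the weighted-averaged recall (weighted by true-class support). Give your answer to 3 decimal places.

0.727

Per-class recall (TP/(TP+FN)):
  class_0: TP=12, FN=3+4+4+6=17 → 12/29 = 0.4138
  class_1: TP=24, FN=1+3+1+0=5 → 24/29 = 0.8276
  class_2: TP=15, FN=0+1+2+1=4 → 15/19 = 0.7895
  class_3: TP=25, FN=1+0+1+0=2 → 25/27 = 0.9259
  class_4: TP=20, FN=3+3+0+2=8 → 20/28 = 0.7143
Weighted-recall = Σ (supportᵢ/N)·recallᵢ with N=132: (29/132)·0.4138 + (29/132)·0.8276 + (19/132)·0.7895 + (27/132)·0.9259 + (28/132)·0.7143 = 0.727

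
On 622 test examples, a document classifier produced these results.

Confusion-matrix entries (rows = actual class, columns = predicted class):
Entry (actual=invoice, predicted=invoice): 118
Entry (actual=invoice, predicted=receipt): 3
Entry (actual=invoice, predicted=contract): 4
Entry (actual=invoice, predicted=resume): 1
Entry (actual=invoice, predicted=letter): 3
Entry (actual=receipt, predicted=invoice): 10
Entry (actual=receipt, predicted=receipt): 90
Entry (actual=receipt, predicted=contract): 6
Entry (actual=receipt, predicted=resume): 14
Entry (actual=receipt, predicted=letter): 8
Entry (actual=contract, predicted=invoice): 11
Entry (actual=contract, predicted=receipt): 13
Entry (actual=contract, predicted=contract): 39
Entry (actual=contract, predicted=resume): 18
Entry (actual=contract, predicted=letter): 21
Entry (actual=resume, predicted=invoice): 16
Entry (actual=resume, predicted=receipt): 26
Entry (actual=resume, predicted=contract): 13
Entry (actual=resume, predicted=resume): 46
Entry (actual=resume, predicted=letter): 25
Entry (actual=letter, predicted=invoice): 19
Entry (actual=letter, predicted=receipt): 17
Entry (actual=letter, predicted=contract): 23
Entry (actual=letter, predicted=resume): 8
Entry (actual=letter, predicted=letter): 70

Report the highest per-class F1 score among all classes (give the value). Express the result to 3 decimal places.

0.779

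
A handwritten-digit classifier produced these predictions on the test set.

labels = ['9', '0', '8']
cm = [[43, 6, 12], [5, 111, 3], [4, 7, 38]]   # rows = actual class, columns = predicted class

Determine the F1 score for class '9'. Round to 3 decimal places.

0.761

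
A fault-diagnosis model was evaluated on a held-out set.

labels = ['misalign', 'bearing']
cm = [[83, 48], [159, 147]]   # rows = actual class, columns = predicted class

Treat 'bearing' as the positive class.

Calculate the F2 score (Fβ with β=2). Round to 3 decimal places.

Fβ = (1+β²)·TP / ((1+β²)·TP + β²·FN + FP), with β²=4
= 5·147 / (5·147 + 4·159 + 48) = 0.518

0.518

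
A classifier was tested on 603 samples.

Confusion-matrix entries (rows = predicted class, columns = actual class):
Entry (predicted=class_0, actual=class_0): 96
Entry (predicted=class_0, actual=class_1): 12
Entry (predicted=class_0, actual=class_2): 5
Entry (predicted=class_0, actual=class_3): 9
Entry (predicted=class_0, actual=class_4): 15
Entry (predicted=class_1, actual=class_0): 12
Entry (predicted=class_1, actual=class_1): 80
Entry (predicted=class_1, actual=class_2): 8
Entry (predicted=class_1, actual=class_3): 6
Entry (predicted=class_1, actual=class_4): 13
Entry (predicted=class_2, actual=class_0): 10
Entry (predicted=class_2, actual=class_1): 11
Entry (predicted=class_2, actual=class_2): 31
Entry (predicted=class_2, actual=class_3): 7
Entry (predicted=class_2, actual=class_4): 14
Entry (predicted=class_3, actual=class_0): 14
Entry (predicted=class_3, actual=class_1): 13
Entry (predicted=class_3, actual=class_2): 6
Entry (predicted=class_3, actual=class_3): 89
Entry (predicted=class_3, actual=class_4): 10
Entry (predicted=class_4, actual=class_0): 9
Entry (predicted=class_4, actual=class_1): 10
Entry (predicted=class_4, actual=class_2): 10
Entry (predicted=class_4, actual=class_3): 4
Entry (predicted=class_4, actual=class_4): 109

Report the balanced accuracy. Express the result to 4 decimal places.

Balanced accuracy = mean of per-class recall.
  class_0: recall = 96/141 = 0.68085
  class_1: recall = 80/126 = 0.63492
  class_2: recall = 31/60 = 0.51667
  class_3: recall = 89/115 = 0.77391
  class_4: recall = 109/161 = 0.67702
Mean = (0.68085 + 0.63492 + 0.51667 + 0.77391 + 0.67702) / 5 = 0.6567

0.6567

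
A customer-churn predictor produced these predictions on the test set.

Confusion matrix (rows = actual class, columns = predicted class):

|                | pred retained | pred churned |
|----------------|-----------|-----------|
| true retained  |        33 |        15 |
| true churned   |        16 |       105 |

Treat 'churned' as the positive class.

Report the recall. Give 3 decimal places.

0.868

Recall = TP/(TP+FN) = 105/(105+16) = 105/121 = 0.868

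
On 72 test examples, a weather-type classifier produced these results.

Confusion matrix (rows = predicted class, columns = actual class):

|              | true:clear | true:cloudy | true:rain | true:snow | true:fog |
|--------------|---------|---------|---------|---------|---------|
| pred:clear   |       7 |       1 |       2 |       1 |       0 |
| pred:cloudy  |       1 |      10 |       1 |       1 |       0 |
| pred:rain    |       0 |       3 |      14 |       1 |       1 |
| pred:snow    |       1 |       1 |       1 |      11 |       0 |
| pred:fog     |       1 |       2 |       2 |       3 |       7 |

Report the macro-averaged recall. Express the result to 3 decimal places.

Per-class recall (TP/(TP+FN)):
  clear: TP=7, FN=1+0+1+1=3 → 7/10 = 0.7000
  cloudy: TP=10, FN=1+3+1+2=7 → 10/17 = 0.5882
  rain: TP=14, FN=2+1+1+2=6 → 14/20 = 0.7000
  snow: TP=11, FN=1+1+1+3=6 → 11/17 = 0.6471
  fog: TP=7, FN=0+0+1+0=1 → 7/8 = 0.8750
Macro-recall = mean = (0.7000 + 0.5882 + 0.7000 + 0.6471 + 0.8750) / 5 = 0.702

0.702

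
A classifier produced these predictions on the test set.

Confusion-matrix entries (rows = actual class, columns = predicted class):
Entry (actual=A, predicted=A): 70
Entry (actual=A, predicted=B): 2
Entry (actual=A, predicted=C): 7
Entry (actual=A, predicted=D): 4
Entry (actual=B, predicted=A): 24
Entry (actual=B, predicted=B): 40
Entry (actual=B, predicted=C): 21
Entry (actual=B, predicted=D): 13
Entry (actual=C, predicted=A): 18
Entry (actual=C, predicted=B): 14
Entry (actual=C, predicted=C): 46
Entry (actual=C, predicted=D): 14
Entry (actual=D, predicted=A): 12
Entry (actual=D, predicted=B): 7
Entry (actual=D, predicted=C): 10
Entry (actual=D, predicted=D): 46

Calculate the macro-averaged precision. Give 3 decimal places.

0.586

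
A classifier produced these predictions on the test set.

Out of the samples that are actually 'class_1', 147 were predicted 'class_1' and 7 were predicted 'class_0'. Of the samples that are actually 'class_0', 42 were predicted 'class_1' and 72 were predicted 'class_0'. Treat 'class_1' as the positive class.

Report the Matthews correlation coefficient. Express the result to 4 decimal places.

0.6356

MCC = (TP·TN − FP·FN) / √((TP+FP)(TP+FN)(TN+FP)(TN+FN))
Numerator = 147·72 − 42·7 = 10290
Denominator = √(189·154·114·79) = √262128636 = 16190.3871
MCC = 10290 / 16190.3871 = 0.6356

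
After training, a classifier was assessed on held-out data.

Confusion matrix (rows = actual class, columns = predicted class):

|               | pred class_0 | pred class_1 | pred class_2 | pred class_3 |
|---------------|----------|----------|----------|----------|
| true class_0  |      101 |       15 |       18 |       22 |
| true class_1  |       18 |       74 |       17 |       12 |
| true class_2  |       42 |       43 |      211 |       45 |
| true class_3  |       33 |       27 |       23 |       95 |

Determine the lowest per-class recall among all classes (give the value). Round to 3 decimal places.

Per-class recall (TP/(TP+FN)):
  class_0: TP=101, FN=15+18+22=55 → 101/156 = 0.6474
  class_1: TP=74, FN=18+17+12=47 → 74/121 = 0.6116
  class_2: TP=211, FN=42+43+45=130 → 211/341 = 0.6188
  class_3: TP=95, FN=33+27+23=83 → 95/178 = 0.5337
Lowest is class 'class_3' with recall = 0.534.

0.534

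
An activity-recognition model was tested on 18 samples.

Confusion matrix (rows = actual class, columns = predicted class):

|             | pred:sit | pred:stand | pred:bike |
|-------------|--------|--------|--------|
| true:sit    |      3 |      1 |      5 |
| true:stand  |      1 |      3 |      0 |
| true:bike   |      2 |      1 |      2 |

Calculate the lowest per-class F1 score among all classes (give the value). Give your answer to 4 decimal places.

Per-class F1 score (2·TP/(2·TP+FP+FN)):
  sit: TP=3, FP=1+2=3, FN=1+5=6 → 6/15 = 0.40000
  stand: TP=3, FP=1+1=2, FN=1+0=1 → 6/9 = 0.66667
  bike: TP=2, FP=5+0=5, FN=2+1=3 → 4/12 = 0.33333
Lowest is class 'bike' with F1 score = 0.3333.

0.3333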